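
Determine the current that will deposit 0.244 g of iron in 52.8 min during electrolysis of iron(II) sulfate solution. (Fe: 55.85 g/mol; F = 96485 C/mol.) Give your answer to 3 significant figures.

n(Fe) = 0.244 / 55.85 = 0.004369 mol
Fe²⁺ + 2e⁻ → Fe, so n(e⁻) = 2 × 0.004369 = 0.008738 mol
Q = 0.008738 × 96485 = 843.1 C
I = Q / t = 843.1 / 3168 s = 0.266 A

0.266 A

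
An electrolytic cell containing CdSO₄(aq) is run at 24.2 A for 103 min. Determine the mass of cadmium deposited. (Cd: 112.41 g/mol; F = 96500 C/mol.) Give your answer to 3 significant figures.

Charge passed = 24.2 × 6180 = 1.496×10^5 C
n(e⁻) = 1.496×10^5 / 96500 = 1.550 mol
Cd²⁺ + 2e⁻ → Cd, so n(Cd) = 1.550 / 2 = 0.7750 mol
m = 0.7750 × 112.41 = 87.1 g

87.1 g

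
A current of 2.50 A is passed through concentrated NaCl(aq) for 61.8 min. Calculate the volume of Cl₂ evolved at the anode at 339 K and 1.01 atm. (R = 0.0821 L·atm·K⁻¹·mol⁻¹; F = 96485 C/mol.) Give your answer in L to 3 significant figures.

1.32 L

Q = 2.50 A × 3708 s = 9270 C
n(e⁻) = 9270 / 96485 = 0.09608 mol
2Cl⁻ → Cl₂ + 2e⁻, so n(Cl₂) = 0.09608 / 2 = 0.04804 mol
V = nRT/P = 0.04804 × 0.0821 × 339 / 1.01 = 1.324 L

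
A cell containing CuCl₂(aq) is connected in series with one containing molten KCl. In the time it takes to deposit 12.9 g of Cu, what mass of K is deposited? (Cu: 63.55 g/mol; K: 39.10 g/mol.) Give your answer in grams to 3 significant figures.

15.9 g

n(Cu) = 12.9 / 63.55 = 0.2030 mol
Cu²⁺ + 2e⁻ → Cu, so n(e⁻) = 2 × 0.2030 = 0.4060 mol
Same current for the same time ⇒ same n(e⁻) = 0.4060 mol in both cells.
K⁺ + e⁻ → K, so n(K) = 0.4060 mol
m(K) = 0.4060 × 39.10 = 15.9 g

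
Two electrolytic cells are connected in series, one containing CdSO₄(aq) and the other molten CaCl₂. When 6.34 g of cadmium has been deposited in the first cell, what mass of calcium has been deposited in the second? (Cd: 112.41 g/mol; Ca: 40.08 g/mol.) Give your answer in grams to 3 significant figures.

n(Cd) = 6.34 / 112.41 = 0.05640 mol
Cd²⁺ + 2e⁻ → Cd, so n(e⁻) = 2 × 0.05640 = 0.1128 mol
Same current for the same time ⇒ same n(e⁻) = 0.1128 mol in both cells.
Ca²⁺ + 2e⁻ → Ca, so n(Ca) = 0.1128 / 2 = 0.05640 mol
m(Ca) = 0.05640 × 40.08 = 2.26 g

2.26 g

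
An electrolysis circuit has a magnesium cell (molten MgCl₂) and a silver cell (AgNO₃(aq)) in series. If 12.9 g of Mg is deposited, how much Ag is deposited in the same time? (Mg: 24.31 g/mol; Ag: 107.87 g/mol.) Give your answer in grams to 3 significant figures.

n(Mg) = 12.9 / 24.31 = 0.5306 mol
Mg²⁺ + 2e⁻ → Mg, so n(e⁻) = 2 × 0.5306 = 1.061 mol
Same current for the same time ⇒ same n(e⁻) = 1.061 mol in both cells.
Ag⁺ + e⁻ → Ag, so n(Ag) = 1.061 mol
m(Ag) = 1.061 × 107.87 = 114 g

114 g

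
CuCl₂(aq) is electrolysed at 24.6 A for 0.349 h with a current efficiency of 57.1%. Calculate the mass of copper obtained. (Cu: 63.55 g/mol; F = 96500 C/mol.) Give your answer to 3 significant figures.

Q = 24.6 × 1256.4 = 30910 C
n(e⁻) = 30910 / 96500 = 0.3203 mol
Cu²⁺ + 2e⁻ → Cu, so theoretical m(Cu) = 0.1602 × 63.55 = 10.18 g
Actual mass = 57.1% × 10.18 = 5.81 g

5.81 g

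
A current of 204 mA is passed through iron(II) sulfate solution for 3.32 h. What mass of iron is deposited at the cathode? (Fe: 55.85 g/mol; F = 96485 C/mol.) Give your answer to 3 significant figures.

Charge passed = 0.204 × 11952 = 2438 C
n(e⁻) = 2438 / 96485 = 0.02527 mol
Fe²⁺ + 2e⁻ → Fe, so n(Fe) = 0.02527 / 2 = 0.01264 mol
m = 0.01264 × 55.85 = 0.706 g

0.706 g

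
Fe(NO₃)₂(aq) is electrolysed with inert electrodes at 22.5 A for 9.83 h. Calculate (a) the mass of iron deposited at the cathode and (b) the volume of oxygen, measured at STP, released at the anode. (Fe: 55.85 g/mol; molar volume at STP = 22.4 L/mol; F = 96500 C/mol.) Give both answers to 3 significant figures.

230 g Fe; 46.2 L O₂

Q = 22.5 × 35388 = 7.962×10^5 C; n(e⁻) = 7.962×10^5 / 96500 = 8.251 mol
Cathode: Fe²⁺ + 2e⁻ → Fe → n(Fe) = 8.251/2 = 4.126 mol → 230 g
Anode: 2H₂O → O₂ + 4H⁺ + 4e⁻ → n(O₂) = 8.251/4 = 2.063 mol → 46.2 L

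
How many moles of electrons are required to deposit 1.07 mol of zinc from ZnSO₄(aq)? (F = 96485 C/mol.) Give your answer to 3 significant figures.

Zn²⁺ + 2e⁻ → Zn, so n(e⁻) = 2 × 1.07 = 2.140 mol

2.14 mol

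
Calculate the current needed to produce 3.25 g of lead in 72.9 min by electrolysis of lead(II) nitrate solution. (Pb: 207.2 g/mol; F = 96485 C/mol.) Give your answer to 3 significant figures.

n(Pb) = 3.25 / 207.2 = 0.01569 mol
Pb²⁺ + 2e⁻ → Pb, so n(e⁻) = 2 × 0.01569 = 0.03138 mol
Q = 0.03138 × 96485 = 3028 C
I = Q / t = 3028 / 4374 s = 0.692 A

0.692 A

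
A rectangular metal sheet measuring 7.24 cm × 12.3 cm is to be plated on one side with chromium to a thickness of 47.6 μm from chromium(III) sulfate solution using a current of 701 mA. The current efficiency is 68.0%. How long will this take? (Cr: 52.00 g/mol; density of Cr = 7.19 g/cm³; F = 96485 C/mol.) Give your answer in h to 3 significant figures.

Plated area = 7.24 × 12.3 = 89.05 cm²
Volume = 89.05 × 47.6×10⁻⁴ cm = 0.4239 cm³
m(Cr) = 0.4239 × 7.19 = 3.048 g
n(Cr) = 3.048 / 52.00 = 0.05862 mol; n(e⁻) = 3 × 0.05862 = 0.1759 mol
Q = 0.1759 × 96485 / 0.680 = 24960 C
t = 24960 / 0.701 = 35610 s = 9.89 h

9.89 h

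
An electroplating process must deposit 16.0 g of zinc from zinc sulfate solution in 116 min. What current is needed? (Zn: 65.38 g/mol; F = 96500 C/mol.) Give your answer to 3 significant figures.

6.79 A

n(Zn) = 16.0 / 65.38 = 0.2447 mol
Zn²⁺ + 2e⁻ → Zn, so n(e⁻) = 2 × 0.2447 = 0.4894 mol
Q = 0.4894 × 96500 = 47230 C
I = Q / t = 47230 / 6960 s = 6.79 A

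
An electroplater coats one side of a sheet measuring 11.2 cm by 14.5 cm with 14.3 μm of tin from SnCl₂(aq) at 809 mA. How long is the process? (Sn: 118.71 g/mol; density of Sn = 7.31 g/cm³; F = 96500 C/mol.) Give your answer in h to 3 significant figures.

Plated area = 11.2 × 14.5 = 162.4 cm²
Volume = 162.4 × 14.3×10⁻⁴ cm = 0.2322 cm³
m(Sn) = 0.2322 × 7.31 = 1.697 g
n(Sn) = 1.697 / 118.71 = 0.01430 mol; n(e⁻) = 2 × 0.01430 = 0.02860 mol
Q = 0.02860 × 96500 = 2760 C
t = 2760 / 0.809 = 3412 s = 0.948 h

0.948 h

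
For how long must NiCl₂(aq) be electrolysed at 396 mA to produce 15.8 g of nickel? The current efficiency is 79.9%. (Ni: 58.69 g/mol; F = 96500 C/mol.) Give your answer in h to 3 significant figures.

n(Ni) = 15.8 / 58.69 = 0.2692 mol
Ni²⁺ + 2e⁻ → Ni, so n(e⁻) = 2 × 0.2692 = 0.5384 mol
Q = 0.5384 × 96500 / 0.799 = 65030 C
t = Q / I = 65030 / 0.396 = 1.642×10^5 s = 45.6 h

45.6 h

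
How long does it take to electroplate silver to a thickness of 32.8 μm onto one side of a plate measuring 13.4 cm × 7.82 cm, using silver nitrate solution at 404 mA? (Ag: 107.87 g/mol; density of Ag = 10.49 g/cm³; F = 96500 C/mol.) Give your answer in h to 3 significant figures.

Plated area = 13.4 × 7.82 = 104.8 cm²
Volume = 104.8 × 32.8×10⁻⁴ cm = 0.3437 cm³
m(Ag) = 0.3437 × 10.49 = 3.605 g
n(Ag) = 3.605 / 107.87 = 0.03342 mol; n(e⁻) = 0.03342 mol
Q = 0.03342 × 96500 = 3225 C
t = 3225 / 0.404 = 7983 s = 2.22 h

2.22 h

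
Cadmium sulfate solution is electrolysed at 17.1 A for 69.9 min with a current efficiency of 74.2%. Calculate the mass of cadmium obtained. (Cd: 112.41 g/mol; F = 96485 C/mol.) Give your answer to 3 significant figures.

Q = 17.1 × 4194 = 71720 C
n(e⁻) = 71720 / 96485 = 0.7433 mol
Cd²⁺ + 2e⁻ → Cd, so theoretical m(Cd) = 0.3717 × 112.41 = 41.78 g
Actual mass = 74.2% × 41.78 = 31.0 g

31.0 g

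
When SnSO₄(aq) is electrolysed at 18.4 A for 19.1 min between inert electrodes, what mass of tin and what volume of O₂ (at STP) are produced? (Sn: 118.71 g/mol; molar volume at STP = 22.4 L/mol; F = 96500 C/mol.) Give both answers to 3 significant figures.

Q = 18.4 × 1146 = 21090 C; n(e⁻) = 21090 / 96500 = 0.2185 mol
Cathode: Sn²⁺ + 2e⁻ → Sn → n(Sn) = 0.2185/2 = 0.1093 mol → 13.0 g
Anode: 2H₂O → O₂ + 4H⁺ + 4e⁻ → n(O₂) = 0.2185/4 = 0.05463 mol → 1.22 L

13.0 g Sn; 1.22 L O₂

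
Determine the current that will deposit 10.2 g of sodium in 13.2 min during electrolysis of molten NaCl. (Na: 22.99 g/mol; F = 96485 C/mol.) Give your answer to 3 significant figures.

54.1 A

n(Na) = 10.2 / 22.99 = 0.4437 mol
Na⁺ + e⁻ → Na, so n(e⁻) = 0.4437 mol
Q = 0.4437 × 96485 = 42810 C
I = Q / t = 42810 / 792 s = 54.1 A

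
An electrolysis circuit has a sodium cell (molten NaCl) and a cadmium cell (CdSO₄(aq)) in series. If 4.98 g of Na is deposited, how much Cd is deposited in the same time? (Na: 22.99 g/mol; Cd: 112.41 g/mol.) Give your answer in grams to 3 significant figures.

n(Na) = 4.98 / 22.99 = 0.2166 mol
Na⁺ + e⁻ → Na, so n(e⁻) = 0.2166 mol
In series, the same 0.2166 mol of electrons flows through the second cell.
Cd²⁺ + 2e⁻ → Cd, so n(Cd) = 0.2166 / 2 = 0.1083 mol
m(Cd) = 0.1083 × 112.41 = 12.2 g

12.2 g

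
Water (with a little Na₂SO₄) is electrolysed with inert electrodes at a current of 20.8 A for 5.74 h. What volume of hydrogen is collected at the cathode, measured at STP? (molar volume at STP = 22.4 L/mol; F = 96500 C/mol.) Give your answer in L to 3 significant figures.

49.9 L

Q = 20.8 A × 20664 s = 4.298×10^5 C
n(e⁻) = Q/F = 4.298×10^5/96500 = 4.454 mol
2H⁺ + 2e⁻ → H₂, so n(H₂) = 4.454 / 2 = 2.227 mol
V = 2.227 × 22.4 = 49.88 L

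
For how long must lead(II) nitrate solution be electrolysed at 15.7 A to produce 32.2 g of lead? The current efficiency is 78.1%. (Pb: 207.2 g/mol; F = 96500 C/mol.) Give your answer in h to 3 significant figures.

0.679 h

n(Pb) = 32.2 / 207.2 = 0.1554 mol
Pb²⁺ + 2e⁻ → Pb, so n(e⁻) = 2 × 0.1554 = 0.3108 mol
Q = 0.3108 × 96500 / 0.781 = 38400 C
t = Q / I = 38400 / 15.7 = 2446 s = 0.679 h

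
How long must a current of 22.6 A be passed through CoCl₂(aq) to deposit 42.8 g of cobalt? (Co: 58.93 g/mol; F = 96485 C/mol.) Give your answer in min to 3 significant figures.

n(Co) = 42.8 / 58.93 = 0.7263 mol
Co²⁺ + 2e⁻ → Co, so n(e⁻) = 2 × 0.7263 = 1.453 mol
Q = 1.453 × 96485 = 1.402×10^5 C
t = Q / I = 1.402×10^5 / 22.6 = 6204 s = 103 min

103 min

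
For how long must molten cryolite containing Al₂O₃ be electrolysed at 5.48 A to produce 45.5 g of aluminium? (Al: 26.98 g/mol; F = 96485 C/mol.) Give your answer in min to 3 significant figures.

n(Al) = 45.5 / 26.98 = 1.686 mol
Al³⁺ + 3e⁻ → Al, so n(e⁻) = 3 × 1.686 = 5.058 mol
Q = 5.058 × 96485 = 4.880×10^5 C
t = Q / I = 4.880×10^5 / 5.48 = 89050 s = 1480 min

1480 min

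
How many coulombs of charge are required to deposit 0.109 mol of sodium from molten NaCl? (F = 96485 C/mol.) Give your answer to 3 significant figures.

Na⁺ + e⁻ → Na, so n(e⁻) = 1 × 0.109 = 0.1090 mol
Q = 0.1090 × 96485 = 10520 C

10500 C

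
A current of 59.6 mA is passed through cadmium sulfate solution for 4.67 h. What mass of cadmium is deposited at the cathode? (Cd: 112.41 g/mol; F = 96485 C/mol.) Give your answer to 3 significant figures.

Charge passed = 0.0596 × 16812 = 1002 C
n(e⁻) = Q/F = 1002/96485 = 0.01039 mol
Cd²⁺ + 2e⁻ → Cd, so n(Cd) = 0.01039 / 2 = 0.005195 mol
m = 0.005195 × 112.41 = 0.584 g

0.584 g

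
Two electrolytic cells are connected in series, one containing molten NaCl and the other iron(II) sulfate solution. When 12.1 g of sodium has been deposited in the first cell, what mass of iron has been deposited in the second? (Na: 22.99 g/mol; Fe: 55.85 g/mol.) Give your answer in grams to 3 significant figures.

14.7 g

n(Na) = 12.1 / 22.99 = 0.5263 mol
Na⁺ + e⁻ → Na, so n(e⁻) = 0.5263 mol
The cells are in series, so the same charge (and hence the same n(e⁻) = 0.5263 mol) passes through both.
Fe²⁺ + 2e⁻ → Fe, so n(Fe) = 0.5263 / 2 = 0.2632 mol
m(Fe) = 0.2632 × 55.85 = 14.7 g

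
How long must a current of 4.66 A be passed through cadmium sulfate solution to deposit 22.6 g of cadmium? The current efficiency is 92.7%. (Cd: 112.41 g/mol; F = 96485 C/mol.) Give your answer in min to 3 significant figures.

n(Cd) = 22.6 / 112.41 = 0.2010 mol
Cd²⁺ + 2e⁻ → Cd, so n(e⁻) = 2 × 0.2010 = 0.4020 mol
Q = 0.4020 × 96485 / 0.927 = 41840 C
t = Q / I = 41840 / 4.66 = 8979 s = 150 min

150 min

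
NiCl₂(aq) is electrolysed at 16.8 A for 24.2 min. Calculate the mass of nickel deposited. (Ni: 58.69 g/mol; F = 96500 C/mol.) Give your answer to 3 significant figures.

Q = 16.8 A × 1452 s = 24390 C
Moles of electrons = 24390 / 96500 = 0.2527 mol
Ni²⁺ + 2e⁻ → Ni, so n(Ni) = 0.2527 / 2 = 0.1264 mol
m = 0.1264 × 58.69 = 7.42 g

7.42 g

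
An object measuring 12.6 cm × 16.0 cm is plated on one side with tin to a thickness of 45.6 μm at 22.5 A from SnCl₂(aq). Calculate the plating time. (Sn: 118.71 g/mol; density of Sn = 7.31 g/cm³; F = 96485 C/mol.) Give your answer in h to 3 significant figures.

Plated area = 12.6 × 16.0 = 201.6 cm²
Volume = 201.6 × 45.6×10⁻⁴ cm = 0.9193 cm³
m(Sn) = 0.9193 × 7.31 = 6.720 g
n(Sn) = 6.720 / 118.71 = 0.05661 mol; n(e⁻) = 2 × 0.05661 = 0.1132 mol
Q = 0.1132 × 96485 = 10920 C
t = 10920 / 22.5 = 485.3 s = 0.135 h

0.135 h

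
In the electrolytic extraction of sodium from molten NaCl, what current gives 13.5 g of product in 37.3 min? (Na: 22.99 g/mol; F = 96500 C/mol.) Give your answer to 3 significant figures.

25.3 A

n(Na) = 13.5 / 22.99 = 0.5872 mol
Na⁺ + e⁻ → Na, so n(e⁻) = 0.5872 mol
Q = 0.5872 × 96500 = 56660 C
I = Q / t = 56660 / 2238 s = 25.3 A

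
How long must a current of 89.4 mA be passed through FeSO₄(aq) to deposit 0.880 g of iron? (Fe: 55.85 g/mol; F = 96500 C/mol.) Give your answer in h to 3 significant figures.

n(Fe) = 0.880 / 55.85 = 0.01576 mol
Fe²⁺ + 2e⁻ → Fe, so n(e⁻) = 2 × 0.01576 = 0.03152 mol
Q = 0.03152 × 96500 = 3042 C
t = Q / I = 3042 / 0.0894 = 34030 s = 9.45 h

9.45 h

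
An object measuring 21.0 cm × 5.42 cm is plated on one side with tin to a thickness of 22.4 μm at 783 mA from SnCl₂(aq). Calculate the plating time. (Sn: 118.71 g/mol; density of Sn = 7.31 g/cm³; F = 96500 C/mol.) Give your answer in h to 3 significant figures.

Plated area = 21.0 × 5.42 = 113.8 cm²
Volume = 113.8 × 22.4×10⁻⁴ cm = 0.2549 cm³
m(Sn) = 0.2549 × 7.31 = 1.863 g
n(Sn) = 1.863 / 118.71 = 0.01569 mol; n(e⁻) = 2 × 0.01569 = 0.03138 mol
Q = 0.03138 × 96500 = 3028 C
t = 3028 / 0.783 = 3867 s = 1.07 h

1.07 h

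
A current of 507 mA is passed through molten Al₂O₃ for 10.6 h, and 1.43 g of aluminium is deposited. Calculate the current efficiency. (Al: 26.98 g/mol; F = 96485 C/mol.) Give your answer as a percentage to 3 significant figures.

Q = 0.507 × 38160 = 19350 C
n(e⁻) = 19350 / 96485 = 0.2005 mol
Al³⁺ + 3e⁻ → Al, so theoretical n(Al) = 0.06683 mol → 1.803 g
Efficiency = 1.43 / 1.803 = 0.7931 = 79.3%

79.3%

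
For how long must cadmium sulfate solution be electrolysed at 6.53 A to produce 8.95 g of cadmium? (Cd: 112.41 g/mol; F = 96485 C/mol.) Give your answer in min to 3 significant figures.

n(Cd) = 8.95 / 112.41 = 0.07962 mol
Cd²⁺ + 2e⁻ → Cd, so n(e⁻) = 2 × 0.07962 = 0.1592 mol
Q = 0.1592 × 96485 = 15360 C
t = Q / I = 15360 / 6.53 = 2352 s = 39.2 min

39.2 min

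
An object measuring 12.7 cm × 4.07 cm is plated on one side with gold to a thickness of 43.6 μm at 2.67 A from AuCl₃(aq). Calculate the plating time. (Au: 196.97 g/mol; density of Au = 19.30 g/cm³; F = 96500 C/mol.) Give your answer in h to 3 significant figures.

Plated area = 12.7 × 4.07 = 51.69 cm²
Volume = 51.69 × 43.6×10⁻⁴ cm = 0.2254 cm³
m(Au) = 0.2254 × 19.30 = 4.350 g
n(Au) = 4.350 / 196.97 = 0.02208 mol; n(e⁻) = 3 × 0.02208 = 0.06624 mol
Q = 0.06624 × 96500 = 6392 C
t = 6392 / 2.67 = 2394 s = 0.665 h

0.665 h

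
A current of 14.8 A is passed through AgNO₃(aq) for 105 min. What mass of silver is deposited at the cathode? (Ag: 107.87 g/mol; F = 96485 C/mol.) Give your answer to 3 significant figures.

Q = It = 14.8 × 6300 = 93240 C
n(e⁻) = 93240 / 96485 = 0.9664 mol
Ag⁺ + e⁻ → Ag, so n(Ag) = 0.9664 mol
m = 0.9664 × 107.87 = 104 g

104 g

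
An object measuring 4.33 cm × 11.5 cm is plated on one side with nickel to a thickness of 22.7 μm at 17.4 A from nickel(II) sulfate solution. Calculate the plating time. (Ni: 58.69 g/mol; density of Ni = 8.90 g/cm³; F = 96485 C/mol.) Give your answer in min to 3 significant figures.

3.17 min

Plated area = 4.33 × 11.5 = 49.80 cm²
Volume = 49.80 × 22.7×10⁻⁴ cm = 0.1130 cm³
m(Ni) = 0.1130 × 8.90 = 1.006 g
n(Ni) = 1.006 / 58.69 = 0.01714 mol; n(e⁻) = 2 × 0.01714 = 0.03428 mol
Q = 0.03428 × 96485 = 3308 C
t = 3308 / 17.4 = 190.1 s = 3.17 min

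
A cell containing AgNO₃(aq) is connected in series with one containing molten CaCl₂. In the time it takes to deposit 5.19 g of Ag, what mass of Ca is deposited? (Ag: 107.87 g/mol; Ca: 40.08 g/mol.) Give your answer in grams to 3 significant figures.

n(Ag) = 5.19 / 107.87 = 0.04811 mol
Ag⁺ + e⁻ → Ag, so n(e⁻) = 0.04811 mol
Since the cells are in series, n(e⁻) in the Ca cell is also 0.04811 mol.
Ca²⁺ + 2e⁻ → Ca, so n(Ca) = 0.04811 / 2 = 0.02406 mol
m(Ca) = 0.02406 × 40.08 = 0.964 g

0.964 g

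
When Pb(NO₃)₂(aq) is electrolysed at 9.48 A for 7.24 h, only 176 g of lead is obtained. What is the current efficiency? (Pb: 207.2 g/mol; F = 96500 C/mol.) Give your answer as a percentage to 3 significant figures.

66.3%

Q = 9.48 × 26064 = 2.471×10^5 C
n(e⁻) = 2.471×10^5 / 96500 = 2.561 mol
Pb²⁺ + 2e⁻ → Pb, so theoretical n(Pb) = 1.281 mol → 265.4 g
Efficiency = 176 / 265.4 = 0.6631 = 66.3%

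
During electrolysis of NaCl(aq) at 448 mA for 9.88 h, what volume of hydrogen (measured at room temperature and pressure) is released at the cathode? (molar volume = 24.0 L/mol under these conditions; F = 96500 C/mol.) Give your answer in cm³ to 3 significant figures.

Charge passed = 0.448 × 35568 = 15930 C
n(e⁻) = Q/F = 15930/96500 = 0.1651 mol
2H⁺ + 2e⁻ → H₂, so n(H₂) = 0.1651 / 2 = 0.08255 mol
V = 0.08255 × 24.0 = 1.981 L
= 1980 cm³

1980 cm³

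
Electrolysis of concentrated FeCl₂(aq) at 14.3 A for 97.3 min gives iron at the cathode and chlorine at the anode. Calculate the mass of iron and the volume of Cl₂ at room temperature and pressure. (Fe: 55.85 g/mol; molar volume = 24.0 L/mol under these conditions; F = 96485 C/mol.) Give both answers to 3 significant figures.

24.2 g Fe; 10.4 L Cl₂

Q = 14.3 × 5838 = 83480 C; n(e⁻) = 83480 / 96485 = 0.8652 mol
Cathode: Fe²⁺ + 2e⁻ → Fe → n(Fe) = 0.8652/2 = 0.4326 mol → 24.2 g
Anode: 2Cl⁻ → Cl₂ + 2e⁻ → n(Cl₂) = 0.8652/2 = 0.4326 mol → 10.4 L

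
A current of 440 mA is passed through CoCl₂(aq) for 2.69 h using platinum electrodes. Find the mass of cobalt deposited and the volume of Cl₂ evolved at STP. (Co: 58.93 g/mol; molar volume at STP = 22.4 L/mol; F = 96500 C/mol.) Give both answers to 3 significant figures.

1.30 g Co; 0.495 L Cl₂

Q = 0.440 × 9684 = 4261 C; n(e⁻) = 4261 / 96500 = 0.04416 mol
Cathode: Co²⁺ + 2e⁻ → Co → n(Co) = 0.04416/2 = 0.02208 mol → 1.30 g
Anode: 2Cl⁻ → Cl₂ + 2e⁻ → n(Cl₂) = 0.04416/2 = 0.02208 mol → 0.495 L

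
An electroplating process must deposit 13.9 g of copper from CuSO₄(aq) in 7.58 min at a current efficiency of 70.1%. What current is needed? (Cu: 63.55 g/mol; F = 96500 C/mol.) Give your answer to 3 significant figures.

n(Cu) = 13.9 / 63.55 = 0.2187 mol
Cu²⁺ + 2e⁻ → Cu, so n(e⁻) = 2 × 0.2187 = 0.4374 mol
Q = 0.4374 × 96500 / 0.701 = 60210 C
I = Q / t = 60210 / 454.8 s = 132 A

132 A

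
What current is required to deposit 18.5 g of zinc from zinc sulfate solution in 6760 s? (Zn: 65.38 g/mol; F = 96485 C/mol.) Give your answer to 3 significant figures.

n(Zn) = 18.5 / 65.38 = 0.2830 mol
Zn²⁺ + 2e⁻ → Zn, so n(e⁻) = 2 × 0.2830 = 0.5660 mol
Q = 0.5660 × 96485 = 54610 C
I = Q / t = 54610 / 6760 s = 8.08 A

8.08 A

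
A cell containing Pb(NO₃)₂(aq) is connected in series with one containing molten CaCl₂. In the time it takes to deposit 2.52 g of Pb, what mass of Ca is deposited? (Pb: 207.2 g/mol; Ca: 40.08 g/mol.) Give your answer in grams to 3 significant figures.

0.487 g

n(Pb) = 2.52 / 207.2 = 0.01216 mol
Pb²⁺ + 2e⁻ → Pb, so n(e⁻) = 2 × 0.01216 = 0.02432 mol
Same current for the same time ⇒ same n(e⁻) = 0.02432 mol in both cells.
Ca²⁺ + 2e⁻ → Ca, so n(Ca) = 0.02432 / 2 = 0.01216 mol
m(Ca) = 0.01216 × 40.08 = 0.487 g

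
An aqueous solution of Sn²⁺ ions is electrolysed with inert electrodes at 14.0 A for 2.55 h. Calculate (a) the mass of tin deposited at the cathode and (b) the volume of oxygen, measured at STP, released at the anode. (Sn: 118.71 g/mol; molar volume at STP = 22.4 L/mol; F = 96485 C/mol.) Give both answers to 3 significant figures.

Q = 14.0 × 9180 = 1.285×10^5 C; n(e⁻) = 1.285×10^5 / 96485 = 1.332 mol
Cathode: Sn²⁺ + 2e⁻ → Sn → n(Sn) = 1.332/2 = 0.6660 mol → 79.1 g
Anode: 2H₂O → O₂ + 4H⁺ + 4e⁻ → n(O₂) = 1.332/4 = 0.3330 mol → 7.46 L

79.1 g Sn; 7.46 L O₂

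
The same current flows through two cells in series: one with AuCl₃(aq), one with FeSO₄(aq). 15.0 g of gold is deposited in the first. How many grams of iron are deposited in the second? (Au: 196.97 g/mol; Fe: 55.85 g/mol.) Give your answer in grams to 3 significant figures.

n(Au) = 15.0 / 196.97 = 0.07615 mol
Au³⁺ + 3e⁻ → Au, so n(e⁻) = 3 × 0.07615 = 0.2285 mol
In series, the same 0.2285 mol of electrons flows through the second cell.
Fe²⁺ + 2e⁻ → Fe, so n(Fe) = 0.2285 / 2 = 0.1143 mol
m(Fe) = 0.1143 × 55.85 = 6.38 g

6.38 g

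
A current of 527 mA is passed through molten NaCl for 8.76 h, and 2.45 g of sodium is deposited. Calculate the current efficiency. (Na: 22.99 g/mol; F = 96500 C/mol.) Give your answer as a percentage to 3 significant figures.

61.9%

Q = 0.527 × 31536 = 16620 C
n(e⁻) = 16620 / 96500 = 0.1722 mol
Na⁺ + e⁻ → Na, so theoretical n(Na) = 0.1722 mol → 3.959 g
Efficiency = 2.45 / 3.959 = 0.6188 = 61.9%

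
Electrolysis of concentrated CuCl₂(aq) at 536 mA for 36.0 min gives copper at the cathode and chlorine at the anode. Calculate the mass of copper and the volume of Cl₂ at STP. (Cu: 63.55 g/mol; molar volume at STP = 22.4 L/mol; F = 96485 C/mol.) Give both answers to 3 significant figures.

0.381 g Cu; 0.134 L Cl₂

Q = 0.536 × 2160 = 1158 C; n(e⁻) = 1158 / 96485 = 0.01200 mol
Cathode: Cu²⁺ + 2e⁻ → Cu → n(Cu) = 0.01200/2 = 0.006000 mol → 0.381 g
Anode: 2Cl⁻ → Cl₂ + 2e⁻ → n(Cl₂) = 0.01200/2 = 0.006000 mol → 0.134 L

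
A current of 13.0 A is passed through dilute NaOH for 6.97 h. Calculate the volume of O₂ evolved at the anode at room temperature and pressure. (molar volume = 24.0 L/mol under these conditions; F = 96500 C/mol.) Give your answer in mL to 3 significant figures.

20300 mL

Charge passed = 13.0 × 25092 = 3.262×10^5 C
Moles of electrons = 3.262×10^5 / 96500 = 3.380 mol
2H₂O → O₂ + 4H⁺ + 4e⁻, so n(O₂) = 3.380 / 4 = 0.8450 mol
V = 0.8450 × 24.0 = 20.28 L
= 20300 mL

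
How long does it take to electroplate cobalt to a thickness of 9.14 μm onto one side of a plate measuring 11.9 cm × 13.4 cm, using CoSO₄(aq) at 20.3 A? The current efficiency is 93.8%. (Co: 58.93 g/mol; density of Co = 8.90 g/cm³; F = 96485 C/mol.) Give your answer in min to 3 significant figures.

Plated area = 11.9 × 13.4 = 159.5 cm²
Volume = 159.5 × 9.14×10⁻⁴ cm = 0.1458 cm³
m(Co) = 0.1458 × 8.90 = 1.298 g
n(Co) = 1.298 / 58.93 = 0.02203 mol; n(e⁻) = 2 × 0.02203 = 0.04406 mol
Q = 0.04406 × 96485 / 0.938 = 4532 C
t = 4532 / 20.3 = 223.3 s = 3.72 min

3.72 min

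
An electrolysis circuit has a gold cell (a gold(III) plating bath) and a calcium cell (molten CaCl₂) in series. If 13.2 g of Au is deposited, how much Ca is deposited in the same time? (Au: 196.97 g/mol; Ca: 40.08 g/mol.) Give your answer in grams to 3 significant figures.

4.03 g

n(Au) = 13.2 / 196.97 = 0.06702 mol
Au³⁺ + 3e⁻ → Au, so n(e⁻) = 3 × 0.06702 = 0.2011 mol
The cells are in series, so the same charge (and hence the same n(e⁻) = 0.2011 mol) passes through both.
Ca²⁺ + 2e⁻ → Ca, so n(Ca) = 0.2011 / 2 = 0.1006 mol
m(Ca) = 0.1006 × 40.08 = 4.03 g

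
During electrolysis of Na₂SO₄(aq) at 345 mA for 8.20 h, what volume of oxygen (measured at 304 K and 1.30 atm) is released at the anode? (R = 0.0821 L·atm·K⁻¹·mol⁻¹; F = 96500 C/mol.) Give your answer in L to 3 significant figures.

Charge passed = 0.345 × 29520 = 10180 C
n(e⁻) = 10180 / 96500 = 0.1055 mol
2H₂O → O₂ + 4H⁺ + 4e⁻, so n(O₂) = 0.1055 / 4 = 0.02638 mol
V = nRT/P = 0.02638 × 0.0821 × 304 / 1.30 = 0.5065 L

0.507 L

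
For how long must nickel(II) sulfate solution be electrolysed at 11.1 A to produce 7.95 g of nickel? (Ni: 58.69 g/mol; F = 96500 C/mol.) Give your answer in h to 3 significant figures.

0.654 h

n(Ni) = 7.95 / 58.69 = 0.1355 mol
Ni²⁺ + 2e⁻ → Ni, so n(e⁻) = 2 × 0.1355 = 0.2710 mol
Q = 0.2710 × 96500 = 26150 C
t = Q / I = 26150 / 11.1 = 2356 s = 0.654 h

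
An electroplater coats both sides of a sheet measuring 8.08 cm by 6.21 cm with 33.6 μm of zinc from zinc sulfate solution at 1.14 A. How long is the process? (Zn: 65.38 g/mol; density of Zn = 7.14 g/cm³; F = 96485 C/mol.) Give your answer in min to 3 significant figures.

Plated area = 2 × 8.08 × 6.21 = 100.4 cm²
Volume = 100.4 × 33.6×10⁻⁴ cm = 0.3373 cm³
m(Zn) = 0.3373 × 7.14 = 2.408 g
n(Zn) = 2.408 / 65.38 = 0.03683 mol; n(e⁻) = 2 × 0.03683 = 0.07366 mol
Q = 0.07366 × 96485 = 7107 C
t = 7107 / 1.14 = 6234 s = 104 min

104 min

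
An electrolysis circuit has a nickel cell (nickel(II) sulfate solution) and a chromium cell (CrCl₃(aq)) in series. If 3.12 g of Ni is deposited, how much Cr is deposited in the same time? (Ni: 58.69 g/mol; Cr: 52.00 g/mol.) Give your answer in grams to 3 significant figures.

n(Ni) = 3.12 / 58.69 = 0.05316 mol
Ni²⁺ + 2e⁻ → Ni, so n(e⁻) = 2 × 0.05316 = 0.1063 mol
In series, the same 0.1063 mol of electrons flows through the second cell.
Cr³⁺ + 3e⁻ → Cr, so n(Cr) = 0.1063 / 3 = 0.03543 mol
m(Cr) = 0.03543 × 52.00 = 1.84 g

1.84 g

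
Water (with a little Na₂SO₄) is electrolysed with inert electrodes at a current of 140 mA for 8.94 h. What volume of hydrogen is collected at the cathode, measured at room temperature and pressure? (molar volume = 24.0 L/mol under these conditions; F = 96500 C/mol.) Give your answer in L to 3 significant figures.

Q = It = 0.140 × 32184 = 4506 C
n(e⁻) = 4506 / 96500 = 0.04669 mol
2H⁺ + 2e⁻ → H₂, so n(H₂) = 0.04669 / 2 = 0.02335 mol
V = 0.02335 × 24.0 = 0.5604 L

0.560 L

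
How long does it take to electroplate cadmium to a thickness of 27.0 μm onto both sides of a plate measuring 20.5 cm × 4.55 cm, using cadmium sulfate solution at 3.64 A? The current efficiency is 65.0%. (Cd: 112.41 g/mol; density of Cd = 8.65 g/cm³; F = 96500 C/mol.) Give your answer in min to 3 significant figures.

Plated area = 2 × 20.5 × 4.55 = 186.6 cm²
Volume = 186.6 × 27.0×10⁻⁴ cm = 0.5038 cm³
m(Cd) = 0.5038 × 8.65 = 4.358 g
n(Cd) = 4.358 / 112.41 = 0.03877 mol; n(e⁻) = 2 × 0.03877 = 0.07754 mol
Q = 0.07754 × 96500 / 0.650 = 11510 C
t = 11510 / 3.64 = 3162 s = 52.7 min

52.7 min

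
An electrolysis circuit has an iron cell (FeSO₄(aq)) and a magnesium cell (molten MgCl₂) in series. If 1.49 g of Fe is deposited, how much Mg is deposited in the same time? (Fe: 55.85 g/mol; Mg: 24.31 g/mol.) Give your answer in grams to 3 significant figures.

0.649 g

n(Fe) = 1.49 / 55.85 = 0.02668 mol
Fe²⁺ + 2e⁻ → Fe, so n(e⁻) = 2 × 0.02668 = 0.05336 mol
The cells are in series, so the same charge (and hence the same n(e⁻) = 0.05336 mol) passes through both.
Mg²⁺ + 2e⁻ → Mg, so n(Mg) = 0.05336 / 2 = 0.02668 mol
m(Mg) = 0.02668 × 24.31 = 0.649 g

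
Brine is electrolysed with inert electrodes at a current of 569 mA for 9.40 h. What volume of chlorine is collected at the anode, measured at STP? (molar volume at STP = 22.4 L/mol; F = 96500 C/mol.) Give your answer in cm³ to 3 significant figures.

2230 cm³

Q = 0.569 A × 33840 s = 19250 C
Moles of electrons = 19250 / 96500 = 0.1995 mol
2Cl⁻ → Cl₂ + 2e⁻, so n(Cl₂) = 0.1995 / 2 = 0.09975 mol
V = 0.09975 × 22.4 = 2.234 L
= 2230 cm³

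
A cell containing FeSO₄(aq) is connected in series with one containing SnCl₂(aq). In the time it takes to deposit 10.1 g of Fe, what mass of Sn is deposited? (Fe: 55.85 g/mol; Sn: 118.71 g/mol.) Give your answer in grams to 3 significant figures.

n(Fe) = 10.1 / 55.85 = 0.1808 mol
Fe²⁺ + 2e⁻ → Fe, so n(e⁻) = 2 × 0.1808 = 0.3616 mol
The cells are in series, so the same charge (and hence the same n(e⁻) = 0.3616 mol) passes through both.
Sn²⁺ + 2e⁻ → Sn, so n(Sn) = 0.3616 / 2 = 0.1808 mol
m(Sn) = 0.1808 × 118.71 = 21.5 g

21.5 g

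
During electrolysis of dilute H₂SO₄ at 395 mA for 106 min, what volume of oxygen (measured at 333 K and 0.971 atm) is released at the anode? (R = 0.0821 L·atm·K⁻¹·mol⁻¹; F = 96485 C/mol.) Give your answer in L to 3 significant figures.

0.183 L

Q = It = 0.395 × 6360 = 2512 C
n(e⁻) = 2512 / 96485 = 0.02604 mol
2H₂O → O₂ + 4H⁺ + 4e⁻, so n(O₂) = 0.02604 / 4 = 0.006510 mol
V = nRT/P = 0.006510 × 0.0821 × 333 / 0.971 = 0.1833 L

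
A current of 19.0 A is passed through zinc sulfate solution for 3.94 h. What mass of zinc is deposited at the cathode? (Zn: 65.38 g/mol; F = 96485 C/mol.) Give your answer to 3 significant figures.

Q = It = 19.0 × 14184 = 2.695×10^5 C
n(e⁻) = 2.695×10^5 / 96485 = 2.793 mol
Zn²⁺ + 2e⁻ → Zn, so n(Zn) = 2.793 / 2 = 1.397 mol
m = 1.397 × 65.38 = 91.3 g

91.3 g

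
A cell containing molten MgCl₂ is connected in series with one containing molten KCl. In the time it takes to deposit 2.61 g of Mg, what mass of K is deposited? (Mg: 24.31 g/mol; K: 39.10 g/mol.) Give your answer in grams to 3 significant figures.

n(Mg) = 2.61 / 24.31 = 0.1074 mol
Mg²⁺ + 2e⁻ → Mg, so n(e⁻) = 2 × 0.1074 = 0.2148 mol
The cells are in series, so the same charge (and hence the same n(e⁻) = 0.2148 mol) passes through both.
K⁺ + e⁻ → K, so n(K) = 0.2148 mol
m(K) = 0.2148 × 39.10 = 8.40 g

8.40 g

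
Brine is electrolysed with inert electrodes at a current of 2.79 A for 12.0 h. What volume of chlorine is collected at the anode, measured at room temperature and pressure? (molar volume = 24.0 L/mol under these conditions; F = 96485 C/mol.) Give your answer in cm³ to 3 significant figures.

15000 cm³

Q = It = 2.79 × 43200 = 1.205×10^5 C
n(e⁻) = 1.205×10^5 / 96485 = 1.249 mol
2Cl⁻ → Cl₂ + 2e⁻, so n(Cl₂) = 1.249 / 2 = 0.6245 mol
V = 0.6245 × 24.0 = 14.99 L
= 15000 cm³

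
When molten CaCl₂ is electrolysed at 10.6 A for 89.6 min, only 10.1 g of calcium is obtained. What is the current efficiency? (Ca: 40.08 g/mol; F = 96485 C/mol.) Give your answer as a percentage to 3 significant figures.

Q = 10.6 × 5376 = 56990 C
n(e⁻) = 56990 / 96485 = 0.5907 mol
Ca²⁺ + 2e⁻ → Ca, so theoretical n(Ca) = 0.2954 mol → 11.84 g
Efficiency = 10.1 / 11.84 = 0.8530 = 85.3%

85.3%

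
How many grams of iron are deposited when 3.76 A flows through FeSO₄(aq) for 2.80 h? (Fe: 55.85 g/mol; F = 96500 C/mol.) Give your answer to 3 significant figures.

11.0 g

Q = 3.76 A × 10080 s = 37900 C
Moles of electrons = 37900 / 96500 = 0.3927 mol
Fe²⁺ + 2e⁻ → Fe, so n(Fe) = 0.3927 / 2 = 0.1964 mol
m = 0.1964 × 55.85 = 11.0 g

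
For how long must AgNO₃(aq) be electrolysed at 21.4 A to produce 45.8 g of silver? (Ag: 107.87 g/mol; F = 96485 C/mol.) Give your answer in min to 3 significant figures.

n(Ag) = 45.8 / 107.87 = 0.4246 mol
Ag⁺ + e⁻ → Ag, so n(e⁻) = 0.4246 mol
Q = 0.4246 × 96485 = 40970 C
t = Q / I = 40970 / 21.4 = 1914 s = 31.9 min

31.9 min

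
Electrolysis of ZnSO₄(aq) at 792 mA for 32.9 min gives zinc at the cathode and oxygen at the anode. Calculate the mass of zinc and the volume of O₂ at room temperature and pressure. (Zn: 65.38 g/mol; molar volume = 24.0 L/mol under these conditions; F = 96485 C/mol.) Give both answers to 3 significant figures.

Q = 0.792 × 1974 = 1563 C; n(e⁻) = 1563 / 96485 = 0.01620 mol
Cathode: Zn²⁺ + 2e⁻ → Zn → n(Zn) = 0.01620/2 = 0.008100 mol → 0.530 g
Anode: 2H₂O → O₂ + 4H⁺ + 4e⁻ → n(O₂) = 0.01620/4 = 0.004050 mol → 0.0972 L

0.530 g Zn; 0.0972 L O₂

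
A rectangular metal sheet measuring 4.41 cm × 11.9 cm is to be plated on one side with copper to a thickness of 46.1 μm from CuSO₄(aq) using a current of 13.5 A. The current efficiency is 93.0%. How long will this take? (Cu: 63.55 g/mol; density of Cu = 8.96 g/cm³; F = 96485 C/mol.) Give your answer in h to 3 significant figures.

0.146 h

Plated area = 4.41 × 11.9 = 52.48 cm²
Volume = 52.48 × 46.1×10⁻⁴ cm = 0.2419 cm³
m(Cu) = 0.2419 × 8.96 = 2.167 g
n(Cu) = 2.167 / 63.55 = 0.03410 mol; n(e⁻) = 2 × 0.03410 = 0.06820 mol
Q = 0.06820 × 96485 / 0.930 = 7076 C
t = 7076 / 13.5 = 524.1 s = 0.146 h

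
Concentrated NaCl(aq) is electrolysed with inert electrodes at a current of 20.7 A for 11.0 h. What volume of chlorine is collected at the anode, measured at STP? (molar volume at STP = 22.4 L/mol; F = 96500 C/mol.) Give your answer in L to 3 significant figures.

Q = It = 20.7 × 39600 = 8.197×10^5 C
n(e⁻) = Q/F = 8.197×10^5/96500 = 8.494 mol
2Cl⁻ → Cl₂ + 2e⁻, so n(Cl₂) = 8.494 / 2 = 4.247 mol
V = 4.247 × 22.4 = 95.13 L

95.1 L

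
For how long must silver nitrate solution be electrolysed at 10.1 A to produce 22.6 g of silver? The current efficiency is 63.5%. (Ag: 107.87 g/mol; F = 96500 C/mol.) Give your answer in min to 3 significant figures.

52.5 min

n(Ag) = 22.6 / 107.87 = 0.2095 mol
Ag⁺ + e⁻ → Ag, so n(e⁻) = 0.2095 mol
Q = 0.2095 × 96500 / 0.635 = 31840 C
t = Q / I = 31840 / 10.1 = 3152 s = 52.5 min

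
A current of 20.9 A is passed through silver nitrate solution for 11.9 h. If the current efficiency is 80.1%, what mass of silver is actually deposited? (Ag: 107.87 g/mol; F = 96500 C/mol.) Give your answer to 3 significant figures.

Q = 20.9 × 42840 = 8.954×10^5 C
n(e⁻) = 8.954×10^5 / 96500 = 9.279 mol
Ag⁺ + e⁻ → Ag, so theoretical m(Ag) = 9.279 × 107.87 = 1001 g
Actual mass = 80.1% × 1001 = 802 g

802 g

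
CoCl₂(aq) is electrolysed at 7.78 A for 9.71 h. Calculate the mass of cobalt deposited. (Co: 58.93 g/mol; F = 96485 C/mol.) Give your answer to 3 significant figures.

Q = It = 7.78 × 34956 = 2.720×10^5 C
n(e⁻) = 2.720×10^5 / 96485 = 2.819 mol
Co²⁺ + 2e⁻ → Co, so n(Co) = 2.819 / 2 = 1.410 mol
m = 1.410 × 58.93 = 83.1 g

83.1 g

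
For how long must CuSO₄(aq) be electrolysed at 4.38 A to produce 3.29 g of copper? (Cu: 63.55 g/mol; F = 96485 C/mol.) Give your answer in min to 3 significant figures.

38.0 min

n(Cu) = 3.29 / 63.55 = 0.05177 mol
Cu²⁺ + 2e⁻ → Cu, so n(e⁻) = 2 × 0.05177 = 0.1035 mol
Q = 0.1035 × 96485 = 9986 C
t = Q / I = 9986 / 4.38 = 2280 s = 38.0 min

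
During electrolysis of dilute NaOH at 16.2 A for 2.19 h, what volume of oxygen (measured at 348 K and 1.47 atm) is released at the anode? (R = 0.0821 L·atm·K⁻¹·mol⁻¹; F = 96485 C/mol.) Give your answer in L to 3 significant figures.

6.43 L

Q = 16.2 A × 7884 s = 1.277×10^5 C
n(e⁻) = Q/F = 1.277×10^5/96485 = 1.324 mol
2H₂O → O₂ + 4H⁺ + 4e⁻, so n(O₂) = 1.324 / 4 = 0.3310 mol
V = nRT/P = 0.3310 × 0.0821 × 348 / 1.47 = 6.433 L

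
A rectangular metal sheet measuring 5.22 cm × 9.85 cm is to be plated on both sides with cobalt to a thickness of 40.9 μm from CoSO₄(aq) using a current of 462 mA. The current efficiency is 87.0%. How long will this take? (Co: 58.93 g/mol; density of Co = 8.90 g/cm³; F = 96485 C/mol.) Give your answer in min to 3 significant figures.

508 min

Plated area = 2 × 5.22 × 9.85 = 102.8 cm²
Volume = 102.8 × 40.9×10⁻⁴ cm = 0.4205 cm³
m(Co) = 0.4205 × 8.90 = 3.742 g
n(Co) = 3.742 / 58.93 = 0.06350 mol; n(e⁻) = 2 × 0.06350 = 0.1270 mol
Q = 0.1270 × 96485 / 0.870 = 14080 C
t = 14080 / 0.462 = 30480 s = 508 min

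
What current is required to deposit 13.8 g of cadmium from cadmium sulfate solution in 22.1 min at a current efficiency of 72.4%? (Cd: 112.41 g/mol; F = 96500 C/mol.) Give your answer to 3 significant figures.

24.7 A

n(Cd) = 13.8 / 112.41 = 0.1228 mol
Cd²⁺ + 2e⁻ → Cd, so n(e⁻) = 2 × 0.1228 = 0.2456 mol
Q = 0.2456 × 96500 / 0.724 = 32740 C
I = Q / t = 32740 / 1326 s = 24.7 A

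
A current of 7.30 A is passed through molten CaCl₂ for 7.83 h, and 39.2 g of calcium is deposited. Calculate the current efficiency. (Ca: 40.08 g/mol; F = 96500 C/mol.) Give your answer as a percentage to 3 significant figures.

Q = 7.30 × 28188 = 2.058×10^5 C
n(e⁻) = 2.058×10^5 / 96500 = 2.133 mol
Ca²⁺ + 2e⁻ → Ca, so theoretical n(Ca) = 1.067 mol → 42.77 g
Efficiency = 39.2 / 42.77 = 0.9165 = 91.7%

91.7%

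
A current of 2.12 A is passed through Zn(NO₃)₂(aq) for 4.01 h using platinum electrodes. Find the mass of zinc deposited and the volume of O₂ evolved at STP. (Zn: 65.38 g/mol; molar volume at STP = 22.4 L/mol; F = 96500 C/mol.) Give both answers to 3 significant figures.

10.4 g Zn; 1.78 L O₂

Q = 2.12 × 14436 = 30600 C; n(e⁻) = 30600 / 96500 = 0.3171 mol
Cathode: Zn²⁺ + 2e⁻ → Zn → n(Zn) = 0.3171/2 = 0.1586 mol → 10.4 g
Anode: 2H₂O → O₂ + 4H⁺ + 4e⁻ → n(O₂) = 0.3171/4 = 0.07928 mol → 1.78 L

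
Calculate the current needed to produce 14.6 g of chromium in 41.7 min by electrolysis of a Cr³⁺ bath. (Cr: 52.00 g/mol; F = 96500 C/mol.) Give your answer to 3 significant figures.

32.5 A

n(Cr) = 14.6 / 52.00 = 0.2808 mol
Cr³⁺ + 3e⁻ → Cr, so n(e⁻) = 3 × 0.2808 = 0.8424 mol
Q = 0.8424 × 96500 = 81290 C
I = Q / t = 81290 / 2502 s = 32.5 A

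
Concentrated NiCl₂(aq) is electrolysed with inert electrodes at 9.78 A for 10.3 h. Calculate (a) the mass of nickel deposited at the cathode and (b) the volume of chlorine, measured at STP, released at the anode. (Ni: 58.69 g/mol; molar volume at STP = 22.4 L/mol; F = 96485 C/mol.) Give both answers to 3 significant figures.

110 g Ni; 42.1 L Cl₂

Q = 9.78 × 37080 = 3.626×10^5 C; n(e⁻) = 3.626×10^5 / 96485 = 3.758 mol
Cathode: Ni²⁺ + 2e⁻ → Ni → n(Ni) = 3.758/2 = 1.879 mol → 110 g
Anode: 2Cl⁻ → Cl₂ + 2e⁻ → n(Cl₂) = 3.758/2 = 1.879 mol → 42.1 L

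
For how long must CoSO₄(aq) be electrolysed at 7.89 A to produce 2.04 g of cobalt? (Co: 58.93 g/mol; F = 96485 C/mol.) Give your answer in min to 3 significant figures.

n(Co) = 2.04 / 58.93 = 0.03462 mol
Co²⁺ + 2e⁻ → Co, so n(e⁻) = 2 × 0.03462 = 0.06924 mol
Q = 0.06924 × 96485 = 6681 C
t = Q / I = 6681 / 7.89 = 846.8 s = 14.1 min

14.1 min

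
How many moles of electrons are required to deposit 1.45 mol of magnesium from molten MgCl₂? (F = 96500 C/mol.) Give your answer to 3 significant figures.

2.90 mol

Mg²⁺ + 2e⁻ → Mg, so n(e⁻) = 2 × 1.45 = 2.900 mol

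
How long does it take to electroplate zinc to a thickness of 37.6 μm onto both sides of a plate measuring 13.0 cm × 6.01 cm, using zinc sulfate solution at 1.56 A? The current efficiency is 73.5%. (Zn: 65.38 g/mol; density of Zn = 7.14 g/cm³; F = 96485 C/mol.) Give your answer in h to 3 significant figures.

3.00 h

Plated area = 2 × 13.0 × 6.01 = 156.3 cm²
Volume = 156.3 × 37.6×10⁻⁴ cm = 0.5877 cm³
m(Zn) = 0.5877 × 7.14 = 4.196 g
n(Zn) = 4.196 / 65.38 = 0.06418 mol; n(e⁻) = 2 × 0.06418 = 0.1284 mol
Q = 0.1284 × 96485 / 0.735 = 16860 C
t = 16860 / 1.56 = 10810 s = 3.00 h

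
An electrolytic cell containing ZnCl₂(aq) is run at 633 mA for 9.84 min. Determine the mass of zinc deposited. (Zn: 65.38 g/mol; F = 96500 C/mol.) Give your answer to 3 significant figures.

0.127 g

Charge passed = 0.633 × 590.4 = 373.7 C
n(e⁻) = Q/F = 373.7/96500 = 0.003873 mol
Zn²⁺ + 2e⁻ → Zn, so n(Zn) = 0.003873 / 2 = 0.001937 mol
m = 0.001937 × 65.38 = 0.127 g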